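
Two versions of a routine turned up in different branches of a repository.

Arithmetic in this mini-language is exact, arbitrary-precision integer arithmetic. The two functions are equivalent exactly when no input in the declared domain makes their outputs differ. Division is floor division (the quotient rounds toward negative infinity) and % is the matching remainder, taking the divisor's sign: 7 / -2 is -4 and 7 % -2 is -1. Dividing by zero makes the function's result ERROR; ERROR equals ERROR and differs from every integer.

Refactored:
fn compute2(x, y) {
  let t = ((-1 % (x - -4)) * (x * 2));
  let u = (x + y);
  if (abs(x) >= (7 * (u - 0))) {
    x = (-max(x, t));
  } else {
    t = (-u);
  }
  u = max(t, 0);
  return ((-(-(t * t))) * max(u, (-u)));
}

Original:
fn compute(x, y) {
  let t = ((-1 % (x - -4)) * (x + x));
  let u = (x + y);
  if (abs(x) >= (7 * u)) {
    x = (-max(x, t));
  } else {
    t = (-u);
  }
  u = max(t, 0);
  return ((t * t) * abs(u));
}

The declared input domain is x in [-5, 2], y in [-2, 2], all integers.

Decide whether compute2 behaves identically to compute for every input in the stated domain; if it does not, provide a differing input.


Differences: arithmetic usage differs; and min/max/abs usage differs; and constant usage differs — yet all 40 inputs agree.
verdict: equivalent


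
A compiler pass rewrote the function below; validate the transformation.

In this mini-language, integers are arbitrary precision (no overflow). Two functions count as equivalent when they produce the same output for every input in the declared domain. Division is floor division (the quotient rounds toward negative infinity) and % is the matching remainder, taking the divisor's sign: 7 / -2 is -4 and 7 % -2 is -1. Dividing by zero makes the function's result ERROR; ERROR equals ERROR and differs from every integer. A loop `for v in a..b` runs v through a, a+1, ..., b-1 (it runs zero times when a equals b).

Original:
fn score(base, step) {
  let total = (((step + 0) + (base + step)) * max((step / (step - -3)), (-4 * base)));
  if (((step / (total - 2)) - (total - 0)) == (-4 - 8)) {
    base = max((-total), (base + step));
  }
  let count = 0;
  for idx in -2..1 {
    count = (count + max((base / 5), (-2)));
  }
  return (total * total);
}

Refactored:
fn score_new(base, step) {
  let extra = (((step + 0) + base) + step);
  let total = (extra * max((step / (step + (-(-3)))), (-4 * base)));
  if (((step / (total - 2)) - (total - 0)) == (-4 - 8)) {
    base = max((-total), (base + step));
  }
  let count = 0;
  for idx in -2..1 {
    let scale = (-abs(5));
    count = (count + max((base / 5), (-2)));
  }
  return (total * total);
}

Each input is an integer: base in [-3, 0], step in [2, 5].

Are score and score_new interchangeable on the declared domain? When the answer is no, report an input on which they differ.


This is a faithful refactor — arithmetic usage differs, and constant usage differs, and statement counts differ, and min/max/abs usage differs, and local variable names differ, but the computed results match everywhere.
As a probe, take base=-3, step=2: score runs total becomes 12; next (((step / (total - 2)) - (total - 0)) == (-4 - 8)) evaluates to true; next base becomes -1; next count becomes 0; next at idx=-2:; next count becomes -1; next at idx=-1:; next count becomes -2; next at idx=0:; next count becomes -3; next final value 144; score_new runs extra becomes 1; next total becomes 12; next (((step / (total - 2)) - (total - 0)) == (-4 - 8)) evaluates to true; next base becomes -1; next count becomes 0; next at idx=-2:; next scale becomes -5; next count becomes -1; next at idx=-1:; next scale becomes -5; next count becomes -2; next at idx=0:; next scale becomes -5; next count becomes -3; next final value 144; both end at 144.
Checked all 16 inputs in the declared domain: the outputs agree on every one.
verdict: equivalent


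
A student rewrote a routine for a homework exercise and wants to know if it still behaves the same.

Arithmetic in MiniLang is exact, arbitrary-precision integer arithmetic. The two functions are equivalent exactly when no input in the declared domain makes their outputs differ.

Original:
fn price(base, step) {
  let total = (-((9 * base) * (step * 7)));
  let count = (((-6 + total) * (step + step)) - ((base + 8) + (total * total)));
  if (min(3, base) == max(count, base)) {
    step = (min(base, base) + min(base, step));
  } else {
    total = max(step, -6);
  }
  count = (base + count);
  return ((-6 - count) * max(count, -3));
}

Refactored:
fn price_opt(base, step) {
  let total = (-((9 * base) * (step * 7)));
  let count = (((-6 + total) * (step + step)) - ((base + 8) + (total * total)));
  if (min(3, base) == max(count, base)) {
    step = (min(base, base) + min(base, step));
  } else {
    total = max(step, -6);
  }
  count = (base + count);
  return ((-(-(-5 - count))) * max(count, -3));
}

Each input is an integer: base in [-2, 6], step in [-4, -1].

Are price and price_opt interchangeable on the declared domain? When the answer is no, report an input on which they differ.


On input base=-2, step=-4, price returns -749814 while price_opt returns -749817.
verdict: not equivalent; witness: base=-2, step=-4


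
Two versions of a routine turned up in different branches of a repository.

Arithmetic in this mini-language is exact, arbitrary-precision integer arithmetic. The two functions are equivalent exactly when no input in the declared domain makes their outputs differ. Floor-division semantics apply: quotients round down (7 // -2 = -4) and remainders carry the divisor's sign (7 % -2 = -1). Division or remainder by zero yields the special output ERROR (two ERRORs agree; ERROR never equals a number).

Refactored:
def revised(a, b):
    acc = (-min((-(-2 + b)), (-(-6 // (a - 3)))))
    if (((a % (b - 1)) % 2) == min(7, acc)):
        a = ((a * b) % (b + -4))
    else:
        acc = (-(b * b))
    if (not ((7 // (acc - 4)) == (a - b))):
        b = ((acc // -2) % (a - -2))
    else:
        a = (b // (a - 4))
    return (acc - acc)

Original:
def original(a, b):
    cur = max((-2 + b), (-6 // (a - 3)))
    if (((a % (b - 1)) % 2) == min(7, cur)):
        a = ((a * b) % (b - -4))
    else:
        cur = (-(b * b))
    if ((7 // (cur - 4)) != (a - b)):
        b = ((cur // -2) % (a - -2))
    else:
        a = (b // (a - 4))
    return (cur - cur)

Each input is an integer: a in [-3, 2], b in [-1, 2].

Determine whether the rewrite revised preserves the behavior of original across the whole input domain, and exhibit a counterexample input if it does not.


Consider the input a=-3, b=-1.
original: cur=1, then (((a % (b - 1)) % 2) == min(7, cur)) is true, then a=0, then ((7 // (cur - 4)) != (a - b)) is true, then b=1, then returns 0
revised: acc=1, then (((a % (b - 1)) % 2) == min(7, acc)) is true, then a=-2, then (not ((7 // (acc - 4)) == (a - b))) is true, then a zero divisor aborts: ERROR
0 != ERROR, so the rewrite changes behavior.
verdict: not equivalent; witness: a=-3, b=-1


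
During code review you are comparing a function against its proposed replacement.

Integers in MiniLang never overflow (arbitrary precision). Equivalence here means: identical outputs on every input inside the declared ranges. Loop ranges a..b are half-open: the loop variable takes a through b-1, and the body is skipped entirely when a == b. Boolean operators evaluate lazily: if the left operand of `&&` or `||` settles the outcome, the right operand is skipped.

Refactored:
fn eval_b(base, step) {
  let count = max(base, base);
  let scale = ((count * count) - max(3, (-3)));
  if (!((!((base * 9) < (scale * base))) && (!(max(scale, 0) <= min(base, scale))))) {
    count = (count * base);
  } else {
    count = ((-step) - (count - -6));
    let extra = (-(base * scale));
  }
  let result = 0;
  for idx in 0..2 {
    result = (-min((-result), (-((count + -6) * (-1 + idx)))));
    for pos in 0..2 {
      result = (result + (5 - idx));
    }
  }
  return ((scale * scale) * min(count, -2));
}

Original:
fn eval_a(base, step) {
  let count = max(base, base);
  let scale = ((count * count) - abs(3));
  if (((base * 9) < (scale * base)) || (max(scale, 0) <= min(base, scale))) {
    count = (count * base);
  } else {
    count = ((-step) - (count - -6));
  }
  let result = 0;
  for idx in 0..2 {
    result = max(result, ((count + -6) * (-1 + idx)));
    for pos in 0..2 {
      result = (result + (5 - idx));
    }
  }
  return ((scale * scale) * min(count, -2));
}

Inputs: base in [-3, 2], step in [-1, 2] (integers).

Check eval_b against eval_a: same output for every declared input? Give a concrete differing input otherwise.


Behavior is preserved: although boolean connective usage differs; and local variable names differ; and min/max/abs usage differs; and constant usage differs; and arithmetic usage differs; and statement counts differ, the outputs never diverge.
One worked example (base=0, step=0) — eval_a: count=0, then scale=-3, then (((base * 9) < (scale * base)) || (max(scale, 0) <= min(base, scale))) is false, then count=-6, then result=0, then (idx=0), then result=12, then (pos=0), then result=17, then (pos=1), then result=22, then (idx=1), then result=22, then (pos=0), then result=26, then (pos=1), then result=30, then returns -54; eval_b: count=0, then scale=-3, then (!((!((base * 9) < (scale * base))) && (!(max(scale, 0) <= min(base, scale))))) is false, then count=-6, then extra=0, then result=0, then (idx=0), then result=12, then (pos=0), then result=17, then (pos=1), then result=22, then (idx=1), then result=22, then (pos=0), then result=26, then (pos=1), then result=30, then returns -54; agreement on -54.
Checked all 24 inputs in the declared domain: the outputs agree on every one.
verdict: equivalent


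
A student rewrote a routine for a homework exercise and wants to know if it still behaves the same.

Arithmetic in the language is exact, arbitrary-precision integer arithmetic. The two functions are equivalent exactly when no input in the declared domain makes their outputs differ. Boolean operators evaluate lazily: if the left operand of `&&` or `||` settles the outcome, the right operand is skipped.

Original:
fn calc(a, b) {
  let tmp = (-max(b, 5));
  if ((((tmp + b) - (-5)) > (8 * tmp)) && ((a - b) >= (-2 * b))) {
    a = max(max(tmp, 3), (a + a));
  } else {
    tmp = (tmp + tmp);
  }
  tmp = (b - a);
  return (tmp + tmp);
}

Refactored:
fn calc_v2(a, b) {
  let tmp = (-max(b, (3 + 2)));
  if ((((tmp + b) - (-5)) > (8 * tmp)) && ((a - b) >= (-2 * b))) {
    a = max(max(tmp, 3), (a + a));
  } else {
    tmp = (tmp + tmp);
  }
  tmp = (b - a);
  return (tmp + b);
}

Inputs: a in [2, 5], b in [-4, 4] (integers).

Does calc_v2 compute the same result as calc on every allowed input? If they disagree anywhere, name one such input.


On input a=2, b=-4, calc returns -12 while calc_v2 returns -10.
verdict: not equivalent; witness: a=2, b=-4


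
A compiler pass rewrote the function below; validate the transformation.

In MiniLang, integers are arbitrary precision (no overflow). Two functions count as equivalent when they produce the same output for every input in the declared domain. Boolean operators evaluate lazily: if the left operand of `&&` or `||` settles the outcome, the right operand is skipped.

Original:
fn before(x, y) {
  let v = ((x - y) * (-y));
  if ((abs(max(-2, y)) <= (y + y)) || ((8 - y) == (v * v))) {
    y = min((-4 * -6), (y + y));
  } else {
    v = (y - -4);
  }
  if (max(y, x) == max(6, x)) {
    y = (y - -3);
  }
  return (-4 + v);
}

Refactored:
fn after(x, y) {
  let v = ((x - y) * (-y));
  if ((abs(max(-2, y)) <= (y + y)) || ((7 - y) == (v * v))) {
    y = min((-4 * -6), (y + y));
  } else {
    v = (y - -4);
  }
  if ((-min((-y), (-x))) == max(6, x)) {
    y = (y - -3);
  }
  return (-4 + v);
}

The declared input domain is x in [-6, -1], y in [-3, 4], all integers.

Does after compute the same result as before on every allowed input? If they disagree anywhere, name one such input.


Not equivalent: x=-4, y=-1 separates them (-7 vs -1).
before: v=-3, then ((abs(max(-2, y)) <= (y + y)) || ((8 - y) == (v * v))) is true, then y=-2, then (max(y, x) == max(6, x)) is false, then returns -7
after: v=-3, then ((abs(max(-2, y)) <= (y + y)) || ((7 - y) == (v * v))) is false, then v=3, then ((-min((-y), (-x))) == max(6, x)) is false, then returns -1
verdict: not equivalent; witness: x=-4, y=-1


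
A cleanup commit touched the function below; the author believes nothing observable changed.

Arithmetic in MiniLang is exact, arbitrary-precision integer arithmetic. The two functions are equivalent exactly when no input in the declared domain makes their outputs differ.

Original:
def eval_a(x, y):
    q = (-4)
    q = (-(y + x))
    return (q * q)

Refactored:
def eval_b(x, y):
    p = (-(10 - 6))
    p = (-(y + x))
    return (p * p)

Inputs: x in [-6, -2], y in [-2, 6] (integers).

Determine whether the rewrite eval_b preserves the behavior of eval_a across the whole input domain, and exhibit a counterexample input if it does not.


Although constant usage differs, arithmetic usage differs, local variable names differ, 45/45 inputs agree.
verdict: equivalent


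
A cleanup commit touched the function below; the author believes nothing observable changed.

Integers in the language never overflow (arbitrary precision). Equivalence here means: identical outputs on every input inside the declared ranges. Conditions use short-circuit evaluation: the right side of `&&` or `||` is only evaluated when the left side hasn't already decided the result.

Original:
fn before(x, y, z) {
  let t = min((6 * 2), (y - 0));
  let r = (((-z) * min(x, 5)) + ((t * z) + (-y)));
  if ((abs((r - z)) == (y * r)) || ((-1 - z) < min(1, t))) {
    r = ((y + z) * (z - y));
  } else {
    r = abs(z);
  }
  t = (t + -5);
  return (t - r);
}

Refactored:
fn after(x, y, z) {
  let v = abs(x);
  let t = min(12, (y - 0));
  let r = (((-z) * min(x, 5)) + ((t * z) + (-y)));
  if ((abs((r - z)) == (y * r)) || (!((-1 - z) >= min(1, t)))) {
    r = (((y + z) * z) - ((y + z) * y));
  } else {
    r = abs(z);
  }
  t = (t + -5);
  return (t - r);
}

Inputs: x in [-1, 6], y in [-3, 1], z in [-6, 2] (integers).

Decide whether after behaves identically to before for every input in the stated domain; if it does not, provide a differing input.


Changes here: statement counts differ; also min/max/abs usage differs; also constant usage differs; also comparison usage differs; also local variable names differ; also arithmetic usage differs; also boolean connective usage differs; the full 360-point sweep finds no disagreement.
verdict: equivalent


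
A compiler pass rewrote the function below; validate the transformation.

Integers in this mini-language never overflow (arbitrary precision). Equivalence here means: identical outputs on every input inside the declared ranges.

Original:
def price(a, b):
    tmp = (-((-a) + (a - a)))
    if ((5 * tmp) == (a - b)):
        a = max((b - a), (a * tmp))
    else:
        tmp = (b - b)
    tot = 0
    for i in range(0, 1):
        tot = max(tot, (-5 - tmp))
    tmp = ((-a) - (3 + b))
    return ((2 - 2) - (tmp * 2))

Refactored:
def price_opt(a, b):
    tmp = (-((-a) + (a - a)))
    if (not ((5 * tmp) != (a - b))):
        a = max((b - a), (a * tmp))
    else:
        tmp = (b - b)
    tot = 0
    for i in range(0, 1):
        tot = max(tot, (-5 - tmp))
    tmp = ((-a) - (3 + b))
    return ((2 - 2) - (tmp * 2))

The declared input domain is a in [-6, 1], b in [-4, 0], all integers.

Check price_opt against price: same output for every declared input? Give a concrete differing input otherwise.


Behavior is preserved: although comparison usage differs; boolean connective usage differs, the outputs never diverge.
Tracing a=-6, b=0: price: tmp becomes -6; next ((5 * tmp) == (a - b)) evaluates to false; next tmp becomes 0; next tot becomes 0; next at i=0:; next tot becomes 0; next tmp becomes 3; next final value -6 | price_opt: tmp becomes -6; next (not ((5 * tmp) != (a - b))) evaluates to false; next tmp becomes 0; next tot becomes 0; next at i=0:; next tot becomes 0; next tmp becomes 3; next final value -6 — matching result -6.
An exhaustive pass over the 40 declared inputs shows identical outputs.
verdict: equivalent


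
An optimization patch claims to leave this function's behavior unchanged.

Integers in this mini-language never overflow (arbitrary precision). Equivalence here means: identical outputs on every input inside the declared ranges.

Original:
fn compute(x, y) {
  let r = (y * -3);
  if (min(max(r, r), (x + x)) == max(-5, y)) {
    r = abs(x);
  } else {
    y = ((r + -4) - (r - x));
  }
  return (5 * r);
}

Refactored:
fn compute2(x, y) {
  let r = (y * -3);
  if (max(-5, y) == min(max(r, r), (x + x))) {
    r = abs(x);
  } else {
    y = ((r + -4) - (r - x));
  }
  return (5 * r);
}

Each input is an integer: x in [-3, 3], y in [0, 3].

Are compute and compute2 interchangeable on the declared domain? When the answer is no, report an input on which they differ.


The two versions differ — the changes include same computation, different form.
Spot check at x=-2, y=2 — compute: r becomes -6; next (min(max(r, r), (x + x)) == max(-5, y)) evaluates to false; next y becomes -6; next final value -30. compute2: r becomes -6; next (max(-5, y) == min(max(r, r), (x + x))) evaluates to false; next y becomes -6; next final value -30. Both give -30.
An exhaustive pass over the 28 declared inputs shows identical outputs.
verdict: equivalent


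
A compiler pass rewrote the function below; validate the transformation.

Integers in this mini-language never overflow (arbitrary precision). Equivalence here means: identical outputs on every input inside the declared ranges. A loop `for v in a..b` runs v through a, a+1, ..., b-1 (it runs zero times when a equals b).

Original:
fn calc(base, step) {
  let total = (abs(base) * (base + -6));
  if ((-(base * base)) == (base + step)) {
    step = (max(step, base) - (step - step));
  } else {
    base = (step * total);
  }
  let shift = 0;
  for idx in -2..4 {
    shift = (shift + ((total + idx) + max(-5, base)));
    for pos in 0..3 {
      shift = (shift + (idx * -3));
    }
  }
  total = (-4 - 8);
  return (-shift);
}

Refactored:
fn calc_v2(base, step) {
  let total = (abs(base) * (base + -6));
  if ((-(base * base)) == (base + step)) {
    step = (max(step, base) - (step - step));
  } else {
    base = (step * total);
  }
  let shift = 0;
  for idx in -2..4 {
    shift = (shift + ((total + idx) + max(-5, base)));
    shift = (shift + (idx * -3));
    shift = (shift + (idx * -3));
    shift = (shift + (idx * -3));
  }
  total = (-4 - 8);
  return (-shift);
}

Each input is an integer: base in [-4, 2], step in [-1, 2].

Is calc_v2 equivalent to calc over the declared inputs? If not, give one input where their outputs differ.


Side by side, the visible changes include: local variable names differ, and statement counts differ, and arithmetic usage differs, and loop structure differs, and constant usage differs.
Tracing base=-3, step=-1: calc: total := -27 | ((-(base * base)) == (base + step)): false | base := 27 | shift := 0 | iter idx=-2: | shift := -2 | iter pos=0: | shift := 4 | iter pos=1: | shift := 10 | iter pos=2: | shift := 16 | iter idx=-1: | shift := 15 | iter pos=0: | shift := 18 | iter pos=1: | shift := 21 | iter pos=2: | shift := 24 | iter idx=0: | shift := 24 | iter pos=0: | shift := 24 | iter pos=1: | shift := 24 | iter pos=2: | shift := 24 | iter idx=1: | shift := 25 | iter pos=0: | shift := 22 | iter pos=1: | shift := 19 | iter pos=2: | shift := 16 | iter idx=2: | shift := 18 | iter pos=0: | shift := 12 | iter pos=1: | shift := 6 | iter pos=2: | shift := 0 | iter idx=3: | shift := 3 | iter pos=0: | shift := -6 | iter pos=1: | shift := -15 | iter pos=2: | shift := -24 | total := -12 | result 24 | calc_v2: total := -27 | ((-(base * base)) == (base + step)): false | base := 27 | shift := 0 | iter idx=-2: | shift := -2 | shift := 4 | shift := 10 | shift := 16 | iter idx=-1: | shift := 15 | shift := 18 | shift := 21 | shift := 24 | iter idx=0: | shift := 24 | shift := 24 | shift := 24 | shift := 24 | iter idx=1: | shift := 25 | shift := 22 | shift := 19 | shift := 16 | iter idx=2: | shift := 18 | shift := 12 | shift := 6 | shift := 0 | iter idx=3: | shift := 3 | shift := -6 | shift := -15 | shift := -24 | total := -12 | result 24 — matching result 24.
Sweeping the whole domain (28 inputs) finds no disagreement.
verdict: equivalent


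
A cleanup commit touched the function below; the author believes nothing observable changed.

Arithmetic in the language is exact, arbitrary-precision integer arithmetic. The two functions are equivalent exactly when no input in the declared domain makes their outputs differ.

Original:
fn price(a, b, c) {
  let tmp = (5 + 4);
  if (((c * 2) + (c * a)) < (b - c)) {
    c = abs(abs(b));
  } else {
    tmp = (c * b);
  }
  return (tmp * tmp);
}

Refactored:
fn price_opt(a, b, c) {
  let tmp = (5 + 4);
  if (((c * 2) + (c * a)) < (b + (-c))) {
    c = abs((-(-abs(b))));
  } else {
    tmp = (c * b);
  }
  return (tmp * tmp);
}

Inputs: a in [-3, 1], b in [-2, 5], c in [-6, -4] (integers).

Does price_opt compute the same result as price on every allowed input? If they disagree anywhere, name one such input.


Comparing the listings, the differences include: arithmetic usage differs.
Tracing a=0, b=1, c=-4: price: tmp := 9 | (((c * 2) + (c * a)) < (b - c)): true | c := 1 | result 81 | price_opt: tmp := 9 | (((c * 2) + (c * a)) < (b + (-c))): true | c := 1 | result 81 — matching result 81.
Sweeping the whole domain (120 inputs) finds no disagreement.
verdict: equivalent


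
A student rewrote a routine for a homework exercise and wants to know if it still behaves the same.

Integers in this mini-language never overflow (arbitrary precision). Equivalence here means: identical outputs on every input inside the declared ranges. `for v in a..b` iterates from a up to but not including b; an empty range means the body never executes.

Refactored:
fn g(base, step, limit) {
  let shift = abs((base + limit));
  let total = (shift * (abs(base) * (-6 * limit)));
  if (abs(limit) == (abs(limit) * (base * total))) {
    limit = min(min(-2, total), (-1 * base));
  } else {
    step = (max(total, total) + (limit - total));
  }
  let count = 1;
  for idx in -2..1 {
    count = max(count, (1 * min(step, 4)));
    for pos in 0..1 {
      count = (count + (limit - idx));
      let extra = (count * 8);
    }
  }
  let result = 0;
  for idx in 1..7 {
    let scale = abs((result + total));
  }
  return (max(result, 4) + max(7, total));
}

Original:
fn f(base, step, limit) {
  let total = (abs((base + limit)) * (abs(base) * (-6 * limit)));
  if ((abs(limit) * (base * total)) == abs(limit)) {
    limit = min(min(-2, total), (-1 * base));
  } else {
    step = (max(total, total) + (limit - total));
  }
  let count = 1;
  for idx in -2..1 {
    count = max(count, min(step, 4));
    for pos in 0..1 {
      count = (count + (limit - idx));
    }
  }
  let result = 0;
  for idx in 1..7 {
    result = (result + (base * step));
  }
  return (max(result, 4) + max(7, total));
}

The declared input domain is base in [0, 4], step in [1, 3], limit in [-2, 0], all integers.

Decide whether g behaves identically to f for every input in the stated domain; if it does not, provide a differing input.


At base=1, step=1, limit=0: f gives 13, g gives 11.
verdict: not equivalent; witness: base=1, step=1, limit=0


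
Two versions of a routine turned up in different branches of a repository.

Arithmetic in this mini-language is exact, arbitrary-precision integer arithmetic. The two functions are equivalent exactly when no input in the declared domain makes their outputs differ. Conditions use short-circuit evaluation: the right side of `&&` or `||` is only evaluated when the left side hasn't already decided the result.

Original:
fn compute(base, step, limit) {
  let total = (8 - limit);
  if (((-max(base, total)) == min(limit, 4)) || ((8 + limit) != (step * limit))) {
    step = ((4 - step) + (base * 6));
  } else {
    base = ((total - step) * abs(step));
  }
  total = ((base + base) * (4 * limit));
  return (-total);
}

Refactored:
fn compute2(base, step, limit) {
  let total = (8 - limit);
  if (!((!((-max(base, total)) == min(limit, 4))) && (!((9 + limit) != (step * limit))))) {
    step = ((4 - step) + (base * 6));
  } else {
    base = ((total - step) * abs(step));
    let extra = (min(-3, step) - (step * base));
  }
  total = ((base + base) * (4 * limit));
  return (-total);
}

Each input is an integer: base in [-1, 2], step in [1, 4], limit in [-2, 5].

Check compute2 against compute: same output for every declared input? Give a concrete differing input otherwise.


Input base=-1, step=3, limit=4: -96 from compute versus 32 from compute2.
verdict: not equivalent; witness: base=-1, step=3, limit=4


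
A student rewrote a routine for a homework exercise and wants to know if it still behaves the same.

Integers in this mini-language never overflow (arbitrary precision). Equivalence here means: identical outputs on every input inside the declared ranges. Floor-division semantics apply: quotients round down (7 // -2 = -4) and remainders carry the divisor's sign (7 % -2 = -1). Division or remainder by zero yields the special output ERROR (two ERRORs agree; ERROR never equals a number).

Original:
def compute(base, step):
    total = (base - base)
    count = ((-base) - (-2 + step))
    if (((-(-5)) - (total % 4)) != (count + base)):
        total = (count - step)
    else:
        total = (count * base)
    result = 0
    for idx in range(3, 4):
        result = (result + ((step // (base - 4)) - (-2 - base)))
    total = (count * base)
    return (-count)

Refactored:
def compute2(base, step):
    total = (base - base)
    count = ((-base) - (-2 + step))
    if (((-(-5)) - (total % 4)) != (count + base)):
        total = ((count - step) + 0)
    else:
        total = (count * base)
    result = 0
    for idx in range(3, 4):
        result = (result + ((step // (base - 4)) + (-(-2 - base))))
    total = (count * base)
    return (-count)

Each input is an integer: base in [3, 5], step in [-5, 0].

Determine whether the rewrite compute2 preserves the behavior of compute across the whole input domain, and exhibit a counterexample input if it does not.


Changes here: arithmetic usage differs, plus constant usage differs; the full 18-point sweep finds no disagreement.
verdict: equivalent


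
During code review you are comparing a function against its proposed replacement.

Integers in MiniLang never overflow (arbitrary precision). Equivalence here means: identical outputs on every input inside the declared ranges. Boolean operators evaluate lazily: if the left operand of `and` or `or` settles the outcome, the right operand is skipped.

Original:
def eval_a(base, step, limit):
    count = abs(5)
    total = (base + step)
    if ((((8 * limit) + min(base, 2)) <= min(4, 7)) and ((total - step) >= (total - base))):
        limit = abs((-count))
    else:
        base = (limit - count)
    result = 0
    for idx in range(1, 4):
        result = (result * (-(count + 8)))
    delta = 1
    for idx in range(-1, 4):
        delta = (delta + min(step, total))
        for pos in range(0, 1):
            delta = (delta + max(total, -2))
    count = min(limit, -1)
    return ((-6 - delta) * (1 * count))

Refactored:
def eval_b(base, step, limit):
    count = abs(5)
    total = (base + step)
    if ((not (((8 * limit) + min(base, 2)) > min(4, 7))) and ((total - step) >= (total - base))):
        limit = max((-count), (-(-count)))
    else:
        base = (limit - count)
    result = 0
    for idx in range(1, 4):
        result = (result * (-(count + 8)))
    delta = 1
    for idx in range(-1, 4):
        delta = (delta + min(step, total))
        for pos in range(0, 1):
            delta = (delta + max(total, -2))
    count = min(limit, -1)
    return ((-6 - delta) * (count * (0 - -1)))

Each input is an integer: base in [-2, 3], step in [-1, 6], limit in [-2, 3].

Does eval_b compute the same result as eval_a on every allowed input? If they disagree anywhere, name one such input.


The two are interchangeable: min/max/abs usage differs; also arithmetic usage differs; also constant usage differs; also comparison usage differs; also boolean connective usage differs, and every declared input agrees.
Tracing base=0, step=-1, limit=2: eval_a: count = 5; total = -1; ((((8 * limit) + min(base, 2)) <= min(4, 7)) and ((total - step) >= (total - base))) -> false; base = -3; result = 0; [idx=1]; result = 0; [idx=2]; result = 0; [idx=3]; result = 0; delta = 1; [idx=-1]; delta = 0; [pos=0]; delta = -1; [idx=0]; delta = -2; [pos=0]; delta = -3; [idx=1]; delta = -4; [pos=0]; delta = -5; [idx=2]; delta = -6; [pos=0]; delta = -7; [idx=3]; delta = -8; [pos=0]; delta = -9; count = -1; return -3 | eval_b: count = 5; total = -1; ((not (((8 * limit) + min(base, 2)) > min(4, 7))) and ((total - step) >= (total - base))) -> false; base = -3; result = 0; [idx=1]; result = 0; [idx=2]; result = 0; [idx=3]; result = 0; delta = 1; [idx=-1]; delta = 0; [pos=0]; delta = -1; [idx=0]; delta = -2; [pos=0]; delta = -3; [idx=1]; delta = -4; [pos=0]; delta = -5; [idx=2]; delta = -6; [pos=0]; delta = -7; [idx=3]; delta = -8; [pos=0]; delta = -9; count = -1; return -3 — matching result -3.
Checked all 288 inputs in the declared domain: the outputs agree on every one.
verdict: equivalent


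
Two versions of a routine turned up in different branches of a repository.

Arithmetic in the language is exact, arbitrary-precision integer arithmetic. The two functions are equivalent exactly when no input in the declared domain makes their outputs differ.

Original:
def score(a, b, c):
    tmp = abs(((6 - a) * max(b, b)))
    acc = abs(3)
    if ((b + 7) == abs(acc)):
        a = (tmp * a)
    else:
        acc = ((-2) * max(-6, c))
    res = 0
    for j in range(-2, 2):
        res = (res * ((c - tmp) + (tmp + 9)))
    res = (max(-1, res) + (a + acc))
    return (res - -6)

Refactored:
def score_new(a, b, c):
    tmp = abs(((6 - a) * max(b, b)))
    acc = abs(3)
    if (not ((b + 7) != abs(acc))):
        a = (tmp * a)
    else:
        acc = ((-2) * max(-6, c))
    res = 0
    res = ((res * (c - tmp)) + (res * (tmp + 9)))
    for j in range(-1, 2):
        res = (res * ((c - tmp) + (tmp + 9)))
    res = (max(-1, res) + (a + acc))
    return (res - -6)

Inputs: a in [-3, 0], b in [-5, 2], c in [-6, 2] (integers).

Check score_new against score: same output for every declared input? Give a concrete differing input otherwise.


Differences: loop structure differs, and arithmetic usage differs, and constant usage differs, and statement counts differ, and boolean connective usage differs, and comparison usage differs — yet all 288 inputs agree.
verdict: equivalent


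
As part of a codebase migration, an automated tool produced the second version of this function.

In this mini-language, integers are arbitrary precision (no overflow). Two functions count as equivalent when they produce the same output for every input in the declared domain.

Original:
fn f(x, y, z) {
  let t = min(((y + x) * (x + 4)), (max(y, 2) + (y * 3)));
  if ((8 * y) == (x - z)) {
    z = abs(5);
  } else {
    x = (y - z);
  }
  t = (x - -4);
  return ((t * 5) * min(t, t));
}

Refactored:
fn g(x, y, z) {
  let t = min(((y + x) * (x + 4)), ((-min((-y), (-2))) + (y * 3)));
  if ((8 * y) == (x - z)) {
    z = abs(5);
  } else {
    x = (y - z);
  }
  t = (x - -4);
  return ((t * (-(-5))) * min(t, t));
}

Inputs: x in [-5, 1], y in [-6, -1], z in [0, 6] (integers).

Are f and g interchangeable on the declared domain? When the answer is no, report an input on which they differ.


Reading the diff, among the changes: min/max/abs usage differs.
One worked example (x=1, y=-1, z=5) — f: t=-1, then ((8 * y) == (x - z)) is false, then x=-6, then t=-2, then returns 20; g: t=-1, then ((8 * y) == (x - z)) is false, then x=-6, then t=-2, then returns 20; agreement on 20.
Sweeping the whole domain (294 inputs) finds no disagreement.
verdict: equivalent


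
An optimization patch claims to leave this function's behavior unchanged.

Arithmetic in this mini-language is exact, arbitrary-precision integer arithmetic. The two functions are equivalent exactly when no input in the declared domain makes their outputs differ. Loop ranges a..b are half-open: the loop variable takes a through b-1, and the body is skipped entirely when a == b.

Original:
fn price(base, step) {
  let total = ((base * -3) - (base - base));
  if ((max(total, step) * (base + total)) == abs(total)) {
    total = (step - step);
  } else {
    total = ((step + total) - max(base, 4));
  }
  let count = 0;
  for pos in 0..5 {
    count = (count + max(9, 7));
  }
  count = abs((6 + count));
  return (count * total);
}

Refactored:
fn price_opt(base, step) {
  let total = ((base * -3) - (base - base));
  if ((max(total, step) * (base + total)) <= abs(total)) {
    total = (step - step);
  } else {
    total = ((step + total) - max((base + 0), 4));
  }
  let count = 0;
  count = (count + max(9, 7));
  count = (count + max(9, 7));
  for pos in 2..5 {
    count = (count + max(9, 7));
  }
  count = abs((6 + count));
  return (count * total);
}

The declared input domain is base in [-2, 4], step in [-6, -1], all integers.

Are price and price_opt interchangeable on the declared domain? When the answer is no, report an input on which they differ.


Consider the input base=1, step=-1.
price: total := -3 | ((max(total, step) * (base + total)) == abs(total)): false | total := -8 | count := 0 | iter pos=0: | count := 9 | iter pos=1: | count := 18 | iter pos=2: | count := 27 | iter pos=3: | count := 36 | iter pos=4: | count := 45 | count := 51 | result -408
price_opt: total := -3 | ((max(total, step) * (base + total)) <= abs(total)): true | total := 0 | count := 0 | count := 9 | count := 18 | iter pos=2: | count := 27 | iter pos=3: | count := 36 | iter pos=4: | count := 45 | count := 51 | result 0
-408 and 0 differ, so these are not the same function on this domain.
verdict: not equivalent; witness: base=1, step=-1


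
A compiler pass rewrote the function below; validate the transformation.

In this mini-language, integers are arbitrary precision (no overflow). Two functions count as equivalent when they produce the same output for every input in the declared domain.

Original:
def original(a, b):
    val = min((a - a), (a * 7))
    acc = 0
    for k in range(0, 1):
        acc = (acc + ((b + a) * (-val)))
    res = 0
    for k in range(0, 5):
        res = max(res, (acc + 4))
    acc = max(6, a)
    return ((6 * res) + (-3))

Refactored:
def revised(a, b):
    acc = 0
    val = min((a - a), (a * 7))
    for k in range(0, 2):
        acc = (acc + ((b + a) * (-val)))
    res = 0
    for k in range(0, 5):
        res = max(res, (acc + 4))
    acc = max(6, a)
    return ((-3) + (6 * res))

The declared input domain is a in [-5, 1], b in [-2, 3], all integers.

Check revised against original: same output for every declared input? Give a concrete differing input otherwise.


Evaluate both at a=-2, b=3.
original: val := -14 | acc := 0 | iter k=0: | acc := 14 | res := 0 | iter k=0: | res := 18 | iter k=1: | res := 18 | iter k=2: | res := 18 | iter k=3: | res := 18 | iter k=4: | res := 18 | acc := 6 | result 105
revised: acc := 0 | val := -14 | iter k=0: | acc := 14 | iter k=1: | acc := 28 | res := 0 | iter k=0: | res := 32 | iter k=1: | res := 32 | iter k=2: | res := 32 | iter k=3: | res := 32 | iter k=4: | res := 32 | acc := 6 | result 189
105 and 189 differ, so these are not the same function on this domain.
verdict: not equivalent; witness: a=-2, b=3


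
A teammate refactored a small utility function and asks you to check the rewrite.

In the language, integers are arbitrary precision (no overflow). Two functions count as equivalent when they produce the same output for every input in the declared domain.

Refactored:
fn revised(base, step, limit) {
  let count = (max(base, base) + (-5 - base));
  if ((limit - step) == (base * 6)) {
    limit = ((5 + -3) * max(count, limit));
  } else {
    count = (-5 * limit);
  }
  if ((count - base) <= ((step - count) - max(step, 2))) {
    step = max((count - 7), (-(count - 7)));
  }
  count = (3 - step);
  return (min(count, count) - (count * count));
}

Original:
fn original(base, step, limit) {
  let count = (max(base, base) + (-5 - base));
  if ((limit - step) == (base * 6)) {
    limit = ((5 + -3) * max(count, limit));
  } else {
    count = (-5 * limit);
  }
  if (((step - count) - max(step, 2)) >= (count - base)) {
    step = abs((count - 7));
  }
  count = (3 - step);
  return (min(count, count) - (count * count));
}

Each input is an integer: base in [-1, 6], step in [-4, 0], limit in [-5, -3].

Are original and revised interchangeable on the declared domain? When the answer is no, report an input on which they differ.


Equivalent — the differences include comparison usage differs; min/max/abs usage differs; constant usage differs; arithmetic usage differs, yet no declared input distinguishes the two.
As a probe, take base=5, step=-4, limit=-3: original runs count := -5 | ((limit - step) == (base * 6)): false | count := 15 | (((step - count) - max(step, 2)) >= (count - base)): false | count := 7 | result -42; revised runs count := -5 | ((limit - step) == (base * 6)): false | count := 15 | ((count - base) <= ((step - count) - max(step, 2))): false | count := 7 | result -42; both end at -42.
Checked all 120 inputs in the declared domain: the outputs agree on every one.
verdict: equivalent


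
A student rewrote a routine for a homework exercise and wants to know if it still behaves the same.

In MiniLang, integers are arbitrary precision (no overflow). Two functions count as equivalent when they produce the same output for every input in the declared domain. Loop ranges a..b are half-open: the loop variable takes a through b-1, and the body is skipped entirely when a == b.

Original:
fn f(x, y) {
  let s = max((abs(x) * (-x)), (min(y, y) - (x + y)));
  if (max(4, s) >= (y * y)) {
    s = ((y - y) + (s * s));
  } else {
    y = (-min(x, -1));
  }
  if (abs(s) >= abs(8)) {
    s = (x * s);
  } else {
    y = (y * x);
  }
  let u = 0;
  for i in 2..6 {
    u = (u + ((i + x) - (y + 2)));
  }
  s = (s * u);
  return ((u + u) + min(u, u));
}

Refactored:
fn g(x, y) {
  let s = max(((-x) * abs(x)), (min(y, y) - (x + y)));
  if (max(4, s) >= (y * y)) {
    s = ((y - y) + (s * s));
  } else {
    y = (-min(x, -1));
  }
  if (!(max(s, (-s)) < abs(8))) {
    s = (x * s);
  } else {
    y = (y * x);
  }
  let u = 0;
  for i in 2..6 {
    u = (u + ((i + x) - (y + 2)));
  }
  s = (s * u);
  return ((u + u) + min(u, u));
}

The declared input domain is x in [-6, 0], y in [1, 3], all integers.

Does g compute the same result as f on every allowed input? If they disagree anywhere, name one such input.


Comparing the listings, the differences include: boolean connective usage differs; comparison usage differs; min/max/abs usage differs.
One worked example (x=-3, y=2) — f: s=9, then (max(4, s) >= (y * y)) is true, then s=81, then (abs(s) >= abs(8)) is true, then s=-243, then u=0, then (i=2), then u=-5, then (i=3), then u=-9, then (i=4), then u=-12, then (i=5), then u=-14, then s=3402, then returns -42; g: s=9, then (max(4, s) >= (y * y)) is true, then s=81, then (!(max(s, (-s)) < abs(8))) is true, then s=-243, then u=0, then (i=2), then u=-5, then (i=3), then u=-9, then (i=4), then u=-12, then (i=5), then u=-14, then s=3402, then returns -42; agreement on -42.
Every one of the 21 inputs gives matching results.
verdict: equivalent


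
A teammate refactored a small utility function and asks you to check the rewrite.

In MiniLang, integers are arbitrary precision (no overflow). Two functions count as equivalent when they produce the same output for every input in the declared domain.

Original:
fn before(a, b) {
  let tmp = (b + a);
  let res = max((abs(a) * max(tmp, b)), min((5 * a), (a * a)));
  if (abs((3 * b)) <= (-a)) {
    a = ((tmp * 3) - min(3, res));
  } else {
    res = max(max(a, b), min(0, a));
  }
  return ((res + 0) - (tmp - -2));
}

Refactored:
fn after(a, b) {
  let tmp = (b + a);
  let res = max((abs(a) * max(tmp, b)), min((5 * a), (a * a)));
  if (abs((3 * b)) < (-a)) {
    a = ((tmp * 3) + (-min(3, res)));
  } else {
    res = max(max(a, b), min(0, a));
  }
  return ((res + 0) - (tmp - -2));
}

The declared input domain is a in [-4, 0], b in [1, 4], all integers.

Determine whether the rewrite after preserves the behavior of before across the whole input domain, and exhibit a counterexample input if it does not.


Not equivalent: a=-3, b=1 separates them (3 vs 1).
before: tmp becomes -2; next res becomes 3; next (abs((3 * b)) <= (-a)) evaluates to true; next a becomes -9; next final value 3
after: tmp becomes -2; next res becomes 3; next (abs((3 * b)) < (-a)) evaluates to false; next res becomes 1; next final value 1
verdict: not equivalent; witness: a=-3, b=1
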